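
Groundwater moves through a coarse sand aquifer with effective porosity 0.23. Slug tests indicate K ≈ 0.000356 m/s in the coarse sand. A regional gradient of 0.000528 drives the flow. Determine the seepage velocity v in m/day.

0.0706

Convert K: 0.000356 m/s × 86400 = 30.76 m/day.
Hydraulic gradient i = 0.000528.
Darcy flux q = K · i = 30.76 × 0.0005280 = 0.01624 m/day.
Seepage velocity v = q / n_e = 0.01624 / 0.23 = 0.07061 m/day.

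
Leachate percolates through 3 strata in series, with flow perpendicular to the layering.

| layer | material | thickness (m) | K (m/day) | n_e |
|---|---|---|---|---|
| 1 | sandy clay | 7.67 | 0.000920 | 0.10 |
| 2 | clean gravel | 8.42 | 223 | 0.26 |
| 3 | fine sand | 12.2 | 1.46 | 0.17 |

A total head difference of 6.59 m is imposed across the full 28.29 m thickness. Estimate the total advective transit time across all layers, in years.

17.4

With flow normal to the layers, continuity requires the same specific discharge q through every layer.
Σ(b_i/K_i) = 7.67/0.000920 + 8.42/223 + 12.2/1.46 = 8345 d.
q = Δh / Σ(b_i/K_i) = 6.59 / 8345 = 0.0007897 m/day.
In each layer the seepage velocity is v_i = q/n_i, so the layer transit time is t_i = b_i·n_i / q:
  layer 1 (sandy clay): t_1 = 7.67 × 0.10 / 0.0007897 = 971.3 d
  layer 2 (clean gravel): t_2 = 8.42 × 0.26 / 0.0007897 = 2772 d
  layer 3 (fine sand): t_3 = 12.2 × 0.17 / 0.0007897 = 2626 d
Total t = Σ t_i = 6370 days = 17.44 years.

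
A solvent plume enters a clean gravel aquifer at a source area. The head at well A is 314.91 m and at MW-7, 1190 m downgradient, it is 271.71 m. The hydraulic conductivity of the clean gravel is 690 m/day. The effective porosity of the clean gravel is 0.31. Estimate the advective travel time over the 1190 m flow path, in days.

14.7

Hydraulic gradient i = (314.91 − 271.71) / 1190 = 43.2 / 1190 = 0.03630.
Darcy flux q = K · i = 690.0 × 0.03630 = 25.05 m/day.
Seepage velocity v = q / n_e = 25.05 / 0.31 = 80.80 m/day.
Travel time t = L / v = 1190 / 80.80 = 14.73 days.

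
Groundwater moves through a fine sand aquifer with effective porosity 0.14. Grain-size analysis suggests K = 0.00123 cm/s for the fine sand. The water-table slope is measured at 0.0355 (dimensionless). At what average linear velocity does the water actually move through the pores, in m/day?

Convert K: 0.00123 cm/s × 864 = 1.063 m/day.
Hydraulic gradient i = 0.0355.
Darcy flux q = K · i = 1.063 × 0.03550 = 0.03773 m/day.
Seepage velocity v = q / n_e = 0.03773 / 0.14 = 0.2695 m/day.

0.269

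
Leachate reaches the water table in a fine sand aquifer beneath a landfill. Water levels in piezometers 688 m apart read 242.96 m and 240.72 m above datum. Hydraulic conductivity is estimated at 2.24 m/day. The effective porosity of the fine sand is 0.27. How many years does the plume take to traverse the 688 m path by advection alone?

Hydraulic gradient i = (242.96 − 240.72) / 688 = 2.24 / 688 = 0.003256.
Darcy flux q = K · i = 2.240 × 0.003256 = 0.007293 m/day.
Seepage velocity v = q / n_e = 0.007293 / 0.27 = 0.02701 m/day.
Travel time t = L / v = 688 / 0.02701 = 25471 days = 69.74 years.

69.7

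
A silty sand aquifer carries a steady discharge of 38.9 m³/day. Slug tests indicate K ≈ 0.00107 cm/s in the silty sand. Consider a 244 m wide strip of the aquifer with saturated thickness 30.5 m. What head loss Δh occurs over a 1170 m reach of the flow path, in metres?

Convert K: 0.00107 cm/s × 864 = 0.9245 m/day.
Cross-sectional area A = 244 × 30.5 = 7442 m².
From Q = K·A·i, i = Q / (K·A) = 38.9 / (0.9245 × 7442) = 0.005654.
Head loss Δh = i · L = 0.005654 × 1170 = 6.615 m.

6.62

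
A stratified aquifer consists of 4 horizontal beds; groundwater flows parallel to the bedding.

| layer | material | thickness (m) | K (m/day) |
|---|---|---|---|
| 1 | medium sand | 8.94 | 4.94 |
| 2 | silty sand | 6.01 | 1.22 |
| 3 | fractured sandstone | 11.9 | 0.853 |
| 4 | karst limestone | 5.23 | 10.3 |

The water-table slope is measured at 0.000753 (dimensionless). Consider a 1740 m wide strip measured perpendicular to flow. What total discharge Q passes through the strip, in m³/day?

151

Flow is parallel to layering, so each bed carries its own Darcy discharge and the transmissivities add.
Σ(K_i·b_i) = 4.94×8.94 + 1.22×6.01 + 0.853×11.9 + 10.3×5.23 = 115.5 m²/day.
Hydraulic gradient i = 0.000753.
Q = Σ(K_i·b_i) · W · i = 115.5 × 1740 × 0.0007530 = 151.4 m³/day.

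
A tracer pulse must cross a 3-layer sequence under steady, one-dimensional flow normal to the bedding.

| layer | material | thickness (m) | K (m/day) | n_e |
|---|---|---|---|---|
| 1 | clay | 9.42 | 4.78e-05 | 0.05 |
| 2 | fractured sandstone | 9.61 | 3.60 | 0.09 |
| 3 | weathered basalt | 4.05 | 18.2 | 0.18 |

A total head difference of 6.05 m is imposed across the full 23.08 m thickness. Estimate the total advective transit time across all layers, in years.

With flow normal to the layers, continuity requires the same specific discharge q through every layer.
Σ(b_i/K_i) = 9.42/4.78e-05 + 9.61/3.60 + 4.05/18.2 = 1.971e+05 d.
q = Δh / Σ(b_i/K_i) = 6.05 / 1.971e+05 = 3.070e-05 m/day.
In each layer the seepage velocity is v_i = q/n_i, so the layer transit time is t_i = b_i·n_i / q:
  layer 1 (clay): t_1 = 9.42 × 0.05 / 3.070e-05 = 15342 d
  layer 2 (fractured sandstone): t_2 = 9.61 × 0.09 / 3.070e-05 = 28173 d
  layer 3 (weathered basalt): t_3 = 4.05 × 0.18 / 3.070e-05 = 23747 d
Total t = Σ t_i = 67263 days = 184.2 years.

184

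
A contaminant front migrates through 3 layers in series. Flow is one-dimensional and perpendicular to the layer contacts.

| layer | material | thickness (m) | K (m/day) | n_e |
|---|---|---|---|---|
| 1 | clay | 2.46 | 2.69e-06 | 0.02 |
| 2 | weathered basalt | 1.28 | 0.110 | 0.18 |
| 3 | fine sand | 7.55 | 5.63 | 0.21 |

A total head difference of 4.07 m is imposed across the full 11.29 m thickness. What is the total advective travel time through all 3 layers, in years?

With flow normal to the layers, continuity requires the same specific discharge q through every layer.
Σ(b_i/K_i) = 2.46/2.69e-06 + 1.28/0.110 + 7.55/5.63 = 9.145e+05 d.
q = Δh / Σ(b_i/K_i) = 4.07 / 9.145e+05 = 4.450e-06 m/day.
In each layer the seepage velocity is v_i = q/n_i, so the layer transit time is t_i = b_i·n_i / q:
  layer 1 (clay): t_1 = 2.46 × 0.02 / 4.450e-06 = 11055 d
  layer 2 (weathered basalt): t_2 = 1.28 × 0.18 / 4.450e-06 = 51770 d
  layer 3 (fine sand): t_3 = 7.55 × 0.21 / 4.450e-06 = 3.563e+05 d
Total t = Σ t_i = 4.191e+05 days = 1147 years.

1150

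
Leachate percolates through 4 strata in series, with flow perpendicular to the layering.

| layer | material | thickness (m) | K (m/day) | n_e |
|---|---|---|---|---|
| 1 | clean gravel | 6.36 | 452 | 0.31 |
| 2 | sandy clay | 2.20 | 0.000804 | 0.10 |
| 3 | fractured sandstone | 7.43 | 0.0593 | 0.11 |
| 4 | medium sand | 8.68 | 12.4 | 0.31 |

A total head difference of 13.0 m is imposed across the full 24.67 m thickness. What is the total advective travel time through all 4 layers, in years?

With flow normal to the layers, continuity requires the same specific discharge q through every layer.
Σ(b_i/K_i) = 6.36/452 + 2.20/0.000804 + 7.43/0.0593 + 8.68/12.4 = 2862 d.
q = Δh / Σ(b_i/K_i) = 13.0 / 2862 = 0.004542 m/day.
In each layer the seepage velocity is v_i = q/n_i, so the layer transit time is t_i = b_i·n_i / q:
  layer 1 (clean gravel): t_1 = 6.36 × 0.31 / 0.004542 = 434.1 d
  layer 2 (sandy clay): t_2 = 2.20 × 0.10 / 0.004542 = 48.44 d
  layer 3 (fractured sandstone): t_3 = 7.43 × 0.11 / 0.004542 = 180.0 d
  layer 4 (medium sand): t_4 = 8.68 × 0.31 / 0.004542 = 592.5 d
Total t = Σ t_i = 1255 days = 3.436 years.

3.44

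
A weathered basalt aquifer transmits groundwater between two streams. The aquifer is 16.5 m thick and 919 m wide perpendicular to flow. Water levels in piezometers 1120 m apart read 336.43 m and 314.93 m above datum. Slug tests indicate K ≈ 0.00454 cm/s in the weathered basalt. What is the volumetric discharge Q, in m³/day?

Convert K: 0.00454 cm/s × 864 = 3.923 m/day.
Cross-sectional area A = 919 × 16.5 = 15164 m².
Hydraulic gradient i = (336.43 − 314.93) / 1120 = 21.5 / 1120 = 0.01920.
Darcy's law: Q = K · A · i = 3.923 × 15164 × 0.01920 = 1142 m³/day.

1140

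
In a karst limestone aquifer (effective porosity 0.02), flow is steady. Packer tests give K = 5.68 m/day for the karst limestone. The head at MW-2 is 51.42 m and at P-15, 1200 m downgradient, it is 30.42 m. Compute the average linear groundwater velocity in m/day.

4.97

Hydraulic gradient i = (51.42 − 30.42) / 1200 = 21 / 1200 = 0.01750.
Darcy flux q = K · i = 5.680 × 0.01750 = 0.09940 m/day.
Seepage velocity v = q / n_e = 0.09940 / 0.02 = 4.970 m/day.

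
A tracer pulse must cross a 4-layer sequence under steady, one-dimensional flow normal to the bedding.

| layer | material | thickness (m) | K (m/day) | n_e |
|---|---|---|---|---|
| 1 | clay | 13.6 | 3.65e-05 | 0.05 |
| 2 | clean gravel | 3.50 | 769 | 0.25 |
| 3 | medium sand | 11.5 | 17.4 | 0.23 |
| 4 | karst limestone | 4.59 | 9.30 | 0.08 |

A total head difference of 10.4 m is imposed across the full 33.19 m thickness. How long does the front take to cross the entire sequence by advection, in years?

448

With flow normal to the layers, continuity requires the same specific discharge q through every layer.
Σ(b_i/K_i) = 13.6/3.65e-05 + 3.50/769 + 11.5/17.4 + 4.59/9.30 = 3.726e+05 d.
q = Δh / Σ(b_i/K_i) = 10.4 / 3.726e+05 = 2.791e-05 m/day.
In each layer the seepage velocity is v_i = q/n_i, so the layer transit time is t_i = b_i·n_i / q:
  layer 1 (clay): t_1 = 13.6 × 0.05 / 2.791e-05 = 24363 d
  layer 2 (clean gravel): t_2 = 3.50 × 0.25 / 2.791e-05 = 31349 d
  layer 3 (medium sand): t_3 = 11.5 × 0.23 / 2.791e-05 = 94763 d
  layer 4 (karst limestone): t_4 = 4.59 × 0.08 / 2.791e-05 = 13156 d
Total t = Σ t_i = 1.636e+05 days = 448.0 years.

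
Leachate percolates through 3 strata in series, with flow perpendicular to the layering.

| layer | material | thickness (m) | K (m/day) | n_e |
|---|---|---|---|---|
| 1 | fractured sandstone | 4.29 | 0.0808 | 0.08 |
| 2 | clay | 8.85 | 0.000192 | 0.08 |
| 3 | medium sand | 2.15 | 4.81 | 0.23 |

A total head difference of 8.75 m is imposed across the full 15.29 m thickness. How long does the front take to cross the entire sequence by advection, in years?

With flow normal to the layers, continuity requires the same specific discharge q through every layer.
Σ(b_i/K_i) = 4.29/0.0808 + 8.85/0.000192 + 2.15/4.81 = 46147 d.
q = Δh / Σ(b_i/K_i) = 8.75 / 46147 = 0.0001896 m/day.
In each layer the seepage velocity is v_i = q/n_i, so the layer transit time is t_i = b_i·n_i / q:
  layer 1 (fractured sandstone): t_1 = 4.29 × 0.08 / 0.0001896 = 1810 d
  layer 2 (clay): t_2 = 8.85 × 0.08 / 0.0001896 = 3734 d
  layer 3 (medium sand): t_3 = 2.15 × 0.23 / 0.0001896 = 2608 d
Total t = Σ t_i = 8152 days = 22.32 years.

22.3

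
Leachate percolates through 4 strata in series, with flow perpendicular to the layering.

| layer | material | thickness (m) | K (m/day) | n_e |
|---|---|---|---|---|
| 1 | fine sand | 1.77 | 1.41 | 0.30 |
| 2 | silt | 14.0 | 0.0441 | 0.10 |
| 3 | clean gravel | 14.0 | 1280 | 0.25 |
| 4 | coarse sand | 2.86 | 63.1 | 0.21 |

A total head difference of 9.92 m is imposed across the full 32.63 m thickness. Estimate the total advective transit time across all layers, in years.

With flow normal to the layers, continuity requires the same specific discharge q through every layer.
Σ(b_i/K_i) = 1.77/1.41 + 14.0/0.0441 + 14.0/1280 + 2.86/63.1 = 318.8 d.
q = Δh / Σ(b_i/K_i) = 9.92 / 318.8 = 0.03112 m/day.
In each layer the seepage velocity is v_i = q/n_i, so the layer transit time is t_i = b_i·n_i / q:
  layer 1 (fine sand): t_1 = 1.77 × 0.30 / 0.03112 = 17.06 d
  layer 2 (silt): t_2 = 14.0 × 0.10 / 0.03112 = 44.99 d
  layer 3 (clean gravel): t_3 = 14.0 × 0.25 / 0.03112 = 112.5 d
  layer 4 (coarse sand): t_4 = 2.86 × 0.21 / 0.03112 = 19.30 d
Total t = Σ t_i = 193.8 days = 0.5307 years.

0.531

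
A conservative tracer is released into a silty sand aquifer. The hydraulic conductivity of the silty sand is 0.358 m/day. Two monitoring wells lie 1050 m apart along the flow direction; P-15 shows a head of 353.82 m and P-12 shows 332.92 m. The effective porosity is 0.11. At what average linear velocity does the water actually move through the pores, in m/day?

Hydraulic gradient i = (353.82 − 332.92) / 1050 = 20.9 / 1050 = 0.01990.
Darcy flux q = K · i = 0.3580 × 0.01990 = 0.007126 m/day.
Seepage velocity v = q / n_e = 0.007126 / 0.11 = 0.06478 m/day.

0.0648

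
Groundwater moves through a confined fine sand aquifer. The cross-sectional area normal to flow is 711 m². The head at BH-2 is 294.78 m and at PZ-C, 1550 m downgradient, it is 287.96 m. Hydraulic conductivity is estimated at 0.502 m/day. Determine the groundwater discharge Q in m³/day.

Hydraulic gradient i = (294.78 − 287.96) / 1550 = 6.82 / 1550 = 0.004400.
Darcy's law: Q = K · A · i = 0.5020 × 711.0 × 0.004400 = 1.570 m³/day.

1.57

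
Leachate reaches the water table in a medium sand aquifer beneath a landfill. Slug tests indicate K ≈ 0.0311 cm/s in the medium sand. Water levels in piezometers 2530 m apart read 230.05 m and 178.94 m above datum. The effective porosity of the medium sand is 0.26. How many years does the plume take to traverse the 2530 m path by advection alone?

3.32

Convert K: 0.0311 cm/s × 864 = 26.87 m/day.
Hydraulic gradient i = (230.05 − 178.94) / 2530 = 51.11 / 2530 = 0.02020.
Darcy flux q = K · i = 26.87 × 0.02020 = 0.5428 m/day.
Seepage velocity v = q / n_e = 0.5428 / 0.26 = 2.088 m/day.
Travel time t = L / v = 2530 / 2.088 = 1212 days = 3.318 years.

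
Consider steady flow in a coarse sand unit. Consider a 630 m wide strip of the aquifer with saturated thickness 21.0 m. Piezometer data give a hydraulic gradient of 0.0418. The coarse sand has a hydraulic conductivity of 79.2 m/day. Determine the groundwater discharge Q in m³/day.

43800

Cross-sectional area A = 630 × 21.0 = 13230 m².
Hydraulic gradient i = 0.0418.
Darcy's law: Q = K · A · i = 79.20 × 13230 × 0.04180 = 43799 m³/day.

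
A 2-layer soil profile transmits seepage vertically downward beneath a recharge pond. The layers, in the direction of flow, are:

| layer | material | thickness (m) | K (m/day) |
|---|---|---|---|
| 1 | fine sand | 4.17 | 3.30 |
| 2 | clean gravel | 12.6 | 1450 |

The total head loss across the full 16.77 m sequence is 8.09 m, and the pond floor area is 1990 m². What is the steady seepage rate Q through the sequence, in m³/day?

12700

Flow is perpendicular to layering, so the layers act in series and the equivalent K is the thickness-weighted harmonic mean.
Total thickness L = 4.17 + 12.6 = 16.77 m.
Σ(b_i/K_i) = 4.17/3.30 + 12.6/1450 = 1.272 d.
K_eq = L / Σ(b_i/K_i) = 16.77 / 1.272 = 13.18 m/day.
Q = K_eq · A · (Δh/L) = 13.18 × 1990 × (8.09/16.77) = 12653 m³/day.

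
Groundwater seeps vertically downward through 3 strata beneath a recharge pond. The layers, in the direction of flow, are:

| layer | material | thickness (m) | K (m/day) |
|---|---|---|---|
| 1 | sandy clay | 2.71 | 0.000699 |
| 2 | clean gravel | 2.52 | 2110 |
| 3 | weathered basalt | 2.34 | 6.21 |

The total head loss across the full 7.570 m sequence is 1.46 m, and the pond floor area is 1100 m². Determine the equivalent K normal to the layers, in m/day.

0.00195

Flow is perpendicular to layering, so the layers act in series and the equivalent K is the thickness-weighted harmonic mean.
Total thickness L = 2.71 + 2.52 + 2.34 = 7.570 m.
Σ(b_i/K_i) = 2.71/0.000699 + 2.52/2110 + 2.34/6.21 = 3877 d.
K_eq = L / Σ(b_i/K_i) = 7.570 / 3877 = 0.001952 m/day.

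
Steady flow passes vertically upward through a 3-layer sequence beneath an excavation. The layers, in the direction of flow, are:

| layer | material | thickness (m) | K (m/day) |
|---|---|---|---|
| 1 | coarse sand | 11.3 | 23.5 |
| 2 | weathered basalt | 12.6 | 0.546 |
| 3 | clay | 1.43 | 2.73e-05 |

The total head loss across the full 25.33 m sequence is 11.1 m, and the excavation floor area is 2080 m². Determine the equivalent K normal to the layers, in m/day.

Flow is perpendicular to layering, so the layers act in series and the equivalent K is the thickness-weighted harmonic mean.
Total thickness L = 11.3 + 12.6 + 1.43 = 25.33 m.
Σ(b_i/K_i) = 11.3/23.5 + 12.6/0.546 + 1.43/2.73e-05 = 52405 d.
K_eq = L / Σ(b_i/K_i) = 25.33 / 52405 = 0.0004834 m/day.

0.000483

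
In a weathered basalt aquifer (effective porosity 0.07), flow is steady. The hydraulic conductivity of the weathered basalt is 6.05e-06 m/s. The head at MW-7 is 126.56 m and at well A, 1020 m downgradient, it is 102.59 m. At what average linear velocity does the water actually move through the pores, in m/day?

0.175

Convert K: 6.05e-06 m/s × 86400 = 0.5227 m/day.
Hydraulic gradient i = (126.56 − 102.59) / 1020 = 23.97 / 1020 = 0.02350.
Darcy flux q = K · i = 0.5227 × 0.02350 = 0.01228 m/day.
Seepage velocity v = q / n_e = 0.01228 / 0.07 = 0.1755 m/day.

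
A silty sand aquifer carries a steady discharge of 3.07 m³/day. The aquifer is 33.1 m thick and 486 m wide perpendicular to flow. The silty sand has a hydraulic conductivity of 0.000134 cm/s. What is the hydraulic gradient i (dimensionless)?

Convert K: 0.000134 cm/s × 864 = 0.1158 m/day.
Cross-sectional area A = 486 × 33.1 = 16087 m².
From Q = K·A·i, i = Q / (K·A) = 3.07 / (0.1158 × 16087) = 0.001648.

0.00165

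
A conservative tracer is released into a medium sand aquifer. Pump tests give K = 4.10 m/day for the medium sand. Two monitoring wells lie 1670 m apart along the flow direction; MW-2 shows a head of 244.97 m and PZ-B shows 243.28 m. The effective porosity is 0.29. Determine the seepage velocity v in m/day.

0.0143

Hydraulic gradient i = (244.97 − 243.28) / 1670 = 1.69 / 1670 = 0.001012.
Darcy flux q = K · i = 4.100 × 0.001012 = 0.004149 m/day.
Seepage velocity v = q / n_e = 0.004149 / 0.29 = 0.01431 m/day.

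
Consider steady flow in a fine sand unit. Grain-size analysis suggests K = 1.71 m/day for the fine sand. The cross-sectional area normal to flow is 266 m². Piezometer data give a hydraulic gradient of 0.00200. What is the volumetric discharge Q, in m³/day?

0.910

Hydraulic gradient i = 0.00200.
Darcy's law: Q = K · A · i = 1.710 × 266.0 × 0.002000 = 0.9097 m³/day.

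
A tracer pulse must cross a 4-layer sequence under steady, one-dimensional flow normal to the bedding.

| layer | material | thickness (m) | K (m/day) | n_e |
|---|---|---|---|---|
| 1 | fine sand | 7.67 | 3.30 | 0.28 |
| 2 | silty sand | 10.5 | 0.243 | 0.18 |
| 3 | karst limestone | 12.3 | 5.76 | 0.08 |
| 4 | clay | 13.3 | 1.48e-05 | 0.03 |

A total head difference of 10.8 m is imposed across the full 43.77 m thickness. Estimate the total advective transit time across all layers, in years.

1230

With flow normal to the layers, continuity requires the same specific discharge q through every layer.
Σ(b_i/K_i) = 7.67/3.30 + 10.5/0.243 + 12.3/5.76 + 13.3/1.48e-05 = 8.987e+05 d.
q = Δh / Σ(b_i/K_i) = 10.8 / 8.987e+05 = 1.202e-05 m/day.
In each layer the seepage velocity is v_i = q/n_i, so the layer transit time is t_i = b_i·n_i / q:
  layer 1 (fine sand): t_1 = 7.67 × 0.28 / 1.202e-05 = 1.787e+05 d
  layer 2 (silty sand): t_2 = 10.5 × 0.18 / 1.202e-05 = 1.573e+05 d
  layer 3 (karst limestone): t_3 = 12.3 × 0.08 / 1.202e-05 = 81881 d
  layer 4 (clay): t_4 = 13.3 × 0.03 / 1.202e-05 = 33202 d
Total t = Σ t_i = 4.511e+05 days = 1235 years.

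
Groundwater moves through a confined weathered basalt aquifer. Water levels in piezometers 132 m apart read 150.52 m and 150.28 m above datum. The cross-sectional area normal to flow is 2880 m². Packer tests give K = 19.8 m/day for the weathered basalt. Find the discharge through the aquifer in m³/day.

Hydraulic gradient i = (150.52 − 150.28) / 132 = 0.24 / 132 = 0.001818.
Darcy's law: Q = K · A · i = 19.80 × 2880 × 0.001818 = 103.7 m³/day.

104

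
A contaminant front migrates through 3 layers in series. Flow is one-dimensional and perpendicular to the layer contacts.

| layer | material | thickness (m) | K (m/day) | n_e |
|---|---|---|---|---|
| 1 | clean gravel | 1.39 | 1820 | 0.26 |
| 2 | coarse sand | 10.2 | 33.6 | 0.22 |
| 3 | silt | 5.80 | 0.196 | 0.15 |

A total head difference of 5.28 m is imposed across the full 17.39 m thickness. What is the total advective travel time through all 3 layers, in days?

19.7

With flow normal to the layers, continuity requires the same specific discharge q through every layer.
Σ(b_i/K_i) = 1.39/1820 + 10.2/33.6 + 5.80/0.196 = 29.90 d.
q = Δh / Σ(b_i/K_i) = 5.28 / 29.90 = 0.1766 m/day.
In each layer the seepage velocity is v_i = q/n_i, so the layer transit time is t_i = b_i·n_i / q:
  layer 1 (clean gravel): t_1 = 1.39 × 0.26 / 0.1766 = 2.046 d
  layer 2 (coarse sand): t_2 = 10.2 × 0.22 / 0.1766 = 12.71 d
  layer 3 (silt): t_3 = 5.80 × 0.15 / 0.1766 = 4.926 d
Total t = Σ t_i = 19.68 days.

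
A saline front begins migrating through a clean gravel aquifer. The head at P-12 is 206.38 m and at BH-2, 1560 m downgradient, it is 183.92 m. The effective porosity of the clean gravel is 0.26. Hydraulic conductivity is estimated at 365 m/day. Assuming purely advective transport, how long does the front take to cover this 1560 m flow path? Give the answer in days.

77.2

Hydraulic gradient i = (206.38 − 183.92) / 1560 = 22.46 / 1560 = 0.01440.
Darcy flux q = K · i = 365.0 × 0.01440 = 5.255 m/day.
Seepage velocity v = q / n_e = 5.255 / 0.26 = 20.21 m/day.
Travel time t = L / v = 1560 / 20.21 = 77.18 days.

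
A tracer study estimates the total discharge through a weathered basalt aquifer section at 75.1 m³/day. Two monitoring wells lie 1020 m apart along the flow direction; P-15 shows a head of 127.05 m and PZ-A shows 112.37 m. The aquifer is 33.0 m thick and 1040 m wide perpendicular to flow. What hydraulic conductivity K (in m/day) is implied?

0.152

Cross-sectional area A = 1040 × 33.0 = 34320 m².
Hydraulic gradient i = (127.05 − 112.37) / 1020 = 14.68 / 1020 = 0.01439.
From Q = K·A·i, K = Q / (A·i) = 75.1 / (34320 × 0.01439) = 0.1520 m/day.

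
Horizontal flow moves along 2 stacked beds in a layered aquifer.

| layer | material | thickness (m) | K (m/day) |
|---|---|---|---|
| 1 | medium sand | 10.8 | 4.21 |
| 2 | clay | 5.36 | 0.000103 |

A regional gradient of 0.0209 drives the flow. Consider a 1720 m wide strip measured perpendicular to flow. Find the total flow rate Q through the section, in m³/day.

1630

Flow is parallel to layering, so each bed carries its own Darcy discharge and the transmissivities add.
Σ(K_i·b_i) = 4.21×10.8 + 0.000103×5.36 = 45.47 m²/day.
Hydraulic gradient i = 0.0209.
Q = Σ(K_i·b_i) · W · i = 45.47 × 1720 × 0.02090 = 1635 m³/day.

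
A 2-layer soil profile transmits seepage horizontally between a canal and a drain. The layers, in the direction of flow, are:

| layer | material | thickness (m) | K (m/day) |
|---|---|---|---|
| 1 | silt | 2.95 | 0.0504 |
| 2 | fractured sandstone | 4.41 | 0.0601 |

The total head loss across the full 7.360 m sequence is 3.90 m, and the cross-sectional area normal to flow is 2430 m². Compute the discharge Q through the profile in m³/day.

Flow is perpendicular to layering, so the layers act in series and the equivalent K is the thickness-weighted harmonic mean.
Total thickness L = 2.95 + 4.41 = 7.360 m.
Σ(b_i/K_i) = 2.95/0.0504 + 4.41/0.0601 = 131.9 d.
K_eq = L / Σ(b_i/K_i) = 7.360 / 131.9 = 0.05580 m/day.
Q = K_eq · A · (Δh/L) = 0.05580 × 2430 × (3.90/7.360) = 71.84 m³/day.

71.8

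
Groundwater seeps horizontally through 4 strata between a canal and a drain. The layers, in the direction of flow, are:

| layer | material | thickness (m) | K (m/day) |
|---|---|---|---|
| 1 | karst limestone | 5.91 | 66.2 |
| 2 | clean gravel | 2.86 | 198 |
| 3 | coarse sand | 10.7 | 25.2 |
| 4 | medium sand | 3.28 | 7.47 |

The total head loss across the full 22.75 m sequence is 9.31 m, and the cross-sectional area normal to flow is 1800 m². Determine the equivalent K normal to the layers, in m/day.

23.5

Flow is perpendicular to layering, so the layers act in series and the equivalent K is the thickness-weighted harmonic mean.
Total thickness L = 5.91 + 2.86 + 10.7 + 3.28 = 22.75 m.
Σ(b_i/K_i) = 5.91/66.2 + 2.86/198 + 10.7/25.2 + 3.28/7.47 = 0.9674 d.
K_eq = L / Σ(b_i/K_i) = 22.75 / 0.9674 = 23.52 m/day.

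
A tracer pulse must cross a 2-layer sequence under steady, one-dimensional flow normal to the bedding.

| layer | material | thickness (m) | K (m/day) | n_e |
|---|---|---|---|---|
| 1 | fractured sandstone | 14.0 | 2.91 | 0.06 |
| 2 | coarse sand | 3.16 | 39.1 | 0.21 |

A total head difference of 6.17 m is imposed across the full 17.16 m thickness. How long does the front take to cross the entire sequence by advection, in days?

1.19

With flow normal to the layers, continuity requires the same specific discharge q through every layer.
Σ(b_i/K_i) = 14.0/2.91 + 3.16/39.1 = 4.892 d.
q = Δh / Σ(b_i/K_i) = 6.17 / 4.892 = 1.261 m/day.
In each layer the seepage velocity is v_i = q/n_i, so the layer transit time is t_i = b_i·n_i / q:
  layer 1 (fractured sandstone): t_1 = 14.0 × 0.06 / 1.261 = 0.6660 d
  layer 2 (coarse sand): t_2 = 3.16 × 0.21 / 1.261 = 0.5261 d
Total t = Σ t_i = 1.192 days.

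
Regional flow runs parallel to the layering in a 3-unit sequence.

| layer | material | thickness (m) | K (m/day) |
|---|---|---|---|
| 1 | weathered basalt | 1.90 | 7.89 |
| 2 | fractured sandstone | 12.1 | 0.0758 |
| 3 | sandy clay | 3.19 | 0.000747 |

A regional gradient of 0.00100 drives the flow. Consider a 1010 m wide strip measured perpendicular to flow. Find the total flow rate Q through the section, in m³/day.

Flow is parallel to layering, so each bed carries its own Darcy discharge and the transmissivities add.
Σ(K_i·b_i) = 7.89×1.90 + 0.0758×12.1 + 0.000747×3.19 = 15.91 m²/day.
Hydraulic gradient i = 0.00100.
Q = Σ(K_i·b_i) · W · i = 15.91 × 1010 × 0.001000 = 16.07 m³/day.

16.1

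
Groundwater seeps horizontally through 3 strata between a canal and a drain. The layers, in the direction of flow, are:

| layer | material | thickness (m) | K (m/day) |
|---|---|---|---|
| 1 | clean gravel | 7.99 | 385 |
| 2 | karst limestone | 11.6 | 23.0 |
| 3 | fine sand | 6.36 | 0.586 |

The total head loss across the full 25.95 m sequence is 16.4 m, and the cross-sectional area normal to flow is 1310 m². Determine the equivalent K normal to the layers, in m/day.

2.28

Flow is perpendicular to layering, so the layers act in series and the equivalent K is the thickness-weighted harmonic mean.
Total thickness L = 7.99 + 11.6 + 6.36 = 25.95 m.
Σ(b_i/K_i) = 7.99/385 + 11.6/23.0 + 6.36/0.586 = 11.38 d.
K_eq = L / Σ(b_i/K_i) = 25.95 / 11.38 = 2.281 m/day.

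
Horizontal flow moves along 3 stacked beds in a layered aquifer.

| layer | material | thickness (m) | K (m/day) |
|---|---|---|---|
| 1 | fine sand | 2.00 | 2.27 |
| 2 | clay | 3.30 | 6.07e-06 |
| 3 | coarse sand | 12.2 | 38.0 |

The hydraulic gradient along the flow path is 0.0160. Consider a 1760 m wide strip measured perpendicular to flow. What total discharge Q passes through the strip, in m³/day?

13200

Flow is parallel to layering, so each bed carries its own Darcy discharge and the transmissivities add.
Σ(K_i·b_i) = 2.27×2.00 + 6.07e-06×3.30 + 38.0×12.2 = 468.1 m²/day.
Hydraulic gradient i = 0.0160.
Q = Σ(K_i·b_i) · W · i = 468.1 × 1760 × 0.01600 = 13183 m³/day.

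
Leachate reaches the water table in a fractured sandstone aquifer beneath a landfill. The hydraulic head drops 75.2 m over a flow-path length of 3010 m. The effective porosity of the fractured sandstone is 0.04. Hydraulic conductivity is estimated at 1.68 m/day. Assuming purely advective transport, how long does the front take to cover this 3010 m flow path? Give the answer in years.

Hydraulic gradient i = Δh / L = 75.2 / 3010 = 0.02498.
Darcy flux q = K · i = 1.680 × 0.02498 = 0.04197 m/day.
Seepage velocity v = q / n_e = 0.04197 / 0.04 = 1.049 m/day.
Travel time t = L / v = 3010 / 1.049 = 2869 days = 7.854 years.

7.85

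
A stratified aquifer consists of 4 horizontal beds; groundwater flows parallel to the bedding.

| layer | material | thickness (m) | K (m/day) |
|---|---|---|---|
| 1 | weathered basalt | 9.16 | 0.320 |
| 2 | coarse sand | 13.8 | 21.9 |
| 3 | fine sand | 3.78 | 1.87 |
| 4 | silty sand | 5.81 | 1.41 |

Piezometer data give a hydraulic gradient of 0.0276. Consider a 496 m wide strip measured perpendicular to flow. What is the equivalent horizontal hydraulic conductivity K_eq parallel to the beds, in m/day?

9.84

Flow is parallel to layering, so each bed carries its own Darcy discharge and the transmissivities add.
Σ(K_i·b_i) = 0.320×9.16 + 21.9×13.8 + 1.87×3.78 + 1.41×5.81 = 320.4 m²/day.
Total thickness b = 32.55 m, so K_eq = Σ(K_i·b_i)/b = 9.844 m/day.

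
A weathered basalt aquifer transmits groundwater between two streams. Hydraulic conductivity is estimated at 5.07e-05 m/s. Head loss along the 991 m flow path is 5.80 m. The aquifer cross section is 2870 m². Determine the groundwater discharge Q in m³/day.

Convert K: 5.07e-05 m/s × 86400 = 4.380 m/day.
Hydraulic gradient i = Δh / L = 5.80 / 991 = 0.005853.
Darcy's law: Q = K · A · i = 4.380 × 2870 × 0.005853 = 73.58 m³/day.

73.6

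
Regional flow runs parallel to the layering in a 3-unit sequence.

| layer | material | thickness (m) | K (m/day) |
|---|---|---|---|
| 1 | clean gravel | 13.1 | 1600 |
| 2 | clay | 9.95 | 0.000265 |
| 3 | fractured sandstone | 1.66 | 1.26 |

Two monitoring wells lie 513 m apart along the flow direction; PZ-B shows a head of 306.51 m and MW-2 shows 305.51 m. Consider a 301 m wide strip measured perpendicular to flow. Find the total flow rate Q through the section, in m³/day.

Flow is parallel to layering, so each bed carries its own Darcy discharge and the transmissivities add.
Σ(K_i·b_i) = 1600×13.1 + 0.000265×9.95 + 1.26×1.66 = 20962 m²/day.
Hydraulic gradient i = (306.51 − 305.51) / 513 = 1 / 513 = 0.001949.
Q = Σ(K_i·b_i) · W · i = 20962 × 301 × 0.001949 = 12299 m³/day.

12300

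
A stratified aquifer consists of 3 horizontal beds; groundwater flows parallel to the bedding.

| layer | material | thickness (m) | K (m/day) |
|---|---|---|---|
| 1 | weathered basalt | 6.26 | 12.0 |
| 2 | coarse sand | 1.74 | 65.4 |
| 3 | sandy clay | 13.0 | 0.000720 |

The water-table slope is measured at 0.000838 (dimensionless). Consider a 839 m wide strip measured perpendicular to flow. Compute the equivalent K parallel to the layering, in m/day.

9.00

Flow is parallel to layering, so each bed carries its own Darcy discharge and the transmissivities add.
Σ(K_i·b_i) = 12.0×6.26 + 65.4×1.74 + 0.000720×13.0 = 188.9 m²/day.
Total thickness b = 21.00 m, so K_eq = Σ(K_i·b_i)/b = 8.996 m/day.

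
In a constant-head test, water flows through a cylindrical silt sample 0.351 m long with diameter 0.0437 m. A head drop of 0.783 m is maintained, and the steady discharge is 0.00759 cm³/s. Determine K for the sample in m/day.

Cross-sectional area A = π·(d/2)² = π × (0.0437/2)² = 0.001500 m².
Convert discharge: 0.00759 cm³/s = 7.590e-09 m³/s.
Darcy's law rearranged: K = Q·L / (A·Δh) = 7.590e-09 × 0.351 / (0.001500 × 0.783) = 2.268e-06 m/s = 0.1960 m/day.

0.196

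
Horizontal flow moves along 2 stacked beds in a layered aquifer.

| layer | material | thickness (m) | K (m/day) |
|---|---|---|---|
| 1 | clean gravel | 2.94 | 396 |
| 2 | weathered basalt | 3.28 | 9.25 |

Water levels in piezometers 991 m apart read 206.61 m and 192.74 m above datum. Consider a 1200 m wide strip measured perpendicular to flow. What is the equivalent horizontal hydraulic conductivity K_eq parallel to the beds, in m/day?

192

Flow is parallel to layering, so each bed carries its own Darcy discharge and the transmissivities add.
Σ(K_i·b_i) = 396×2.94 + 9.25×3.28 = 1195 m²/day.
Total thickness b = 6.220 m, so K_eq = Σ(K_i·b_i)/b = 192.1 m/day.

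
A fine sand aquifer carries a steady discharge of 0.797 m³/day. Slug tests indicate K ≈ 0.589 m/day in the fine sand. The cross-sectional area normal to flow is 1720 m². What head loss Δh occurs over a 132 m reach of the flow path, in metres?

From Q = K·A·i, i = Q / (K·A) = 0.797 / (0.5890 × 1720) = 0.0007867.
Head loss Δh = i · L = 0.0007867 × 132 = 0.1038 m.

0.104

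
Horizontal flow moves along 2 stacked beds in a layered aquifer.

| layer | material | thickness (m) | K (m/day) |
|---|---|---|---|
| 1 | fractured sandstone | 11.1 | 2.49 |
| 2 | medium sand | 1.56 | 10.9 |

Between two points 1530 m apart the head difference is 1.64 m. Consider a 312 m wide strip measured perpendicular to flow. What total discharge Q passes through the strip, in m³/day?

Flow is parallel to layering, so each bed carries its own Darcy discharge and the transmissivities add.
Σ(K_i·b_i) = 2.49×11.1 + 10.9×1.56 = 44.64 m²/day.
Hydraulic gradient i = Δh / L = 1.64 / 1530 = 0.001072.
Q = Σ(K_i·b_i) · W · i = 44.64 × 312 × 0.001072 = 14.93 m³/day.

14.9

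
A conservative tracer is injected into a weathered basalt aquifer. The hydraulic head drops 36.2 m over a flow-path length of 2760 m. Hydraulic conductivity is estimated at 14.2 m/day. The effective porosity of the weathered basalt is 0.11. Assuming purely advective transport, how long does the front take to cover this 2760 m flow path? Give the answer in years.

Hydraulic gradient i = Δh / L = 36.2 / 2760 = 0.01312.
Darcy flux q = K · i = 14.20 × 0.01312 = 0.1862 m/day.
Seepage velocity v = q / n_e = 0.1862 / 0.11 = 1.693 m/day.
Travel time t = L / v = 2760 / 1.693 = 1630 days = 4.463 years.

4.46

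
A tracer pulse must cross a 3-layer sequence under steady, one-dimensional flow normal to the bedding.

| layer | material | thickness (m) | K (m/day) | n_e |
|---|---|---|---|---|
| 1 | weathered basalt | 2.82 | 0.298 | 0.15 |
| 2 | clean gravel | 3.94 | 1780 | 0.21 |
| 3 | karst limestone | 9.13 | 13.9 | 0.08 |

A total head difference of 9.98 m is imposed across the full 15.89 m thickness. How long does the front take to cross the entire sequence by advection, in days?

With flow normal to the layers, continuity requires the same specific discharge q through every layer.
Σ(b_i/K_i) = 2.82/0.298 + 3.94/1780 + 9.13/13.9 = 10.12 d.
q = Δh / Σ(b_i/K_i) = 9.98 / 10.12 = 0.9860 m/day.
In each layer the seepage velocity is v_i = q/n_i, so the layer transit time is t_i = b_i·n_i / q:
  layer 1 (weathered basalt): t_1 = 2.82 × 0.15 / 0.9860 = 0.4290 d
  layer 2 (clean gravel): t_2 = 3.94 × 0.21 / 0.9860 = 0.8392 d
  layer 3 (karst limestone): t_3 = 9.13 × 0.08 / 0.9860 = 0.7408 d
Total t = Σ t_i = 2.009 days.

2.01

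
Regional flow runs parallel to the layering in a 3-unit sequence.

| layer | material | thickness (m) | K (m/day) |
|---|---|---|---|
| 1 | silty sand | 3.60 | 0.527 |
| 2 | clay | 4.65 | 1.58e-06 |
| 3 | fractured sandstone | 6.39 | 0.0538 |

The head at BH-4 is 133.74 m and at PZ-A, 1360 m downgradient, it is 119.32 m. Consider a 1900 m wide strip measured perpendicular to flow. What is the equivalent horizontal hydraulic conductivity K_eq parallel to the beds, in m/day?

0.153

Flow is parallel to layering, so each bed carries its own Darcy discharge and the transmissivities add.
Σ(K_i·b_i) = 0.527×3.60 + 1.58e-06×4.65 + 0.0538×6.39 = 2.241 m²/day.
Total thickness b = 14.64 m, so K_eq = Σ(K_i·b_i)/b = 0.1531 m/day.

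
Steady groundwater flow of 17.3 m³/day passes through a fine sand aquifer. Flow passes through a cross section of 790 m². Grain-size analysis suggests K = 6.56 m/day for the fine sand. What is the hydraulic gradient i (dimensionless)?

From Q = K·A·i, i = Q / (K·A) = 17.3 / (6.560 × 790.0) = 0.003338.

0.00334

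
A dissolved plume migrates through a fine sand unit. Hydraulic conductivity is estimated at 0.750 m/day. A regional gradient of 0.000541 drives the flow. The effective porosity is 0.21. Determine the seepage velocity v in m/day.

0.00193

Hydraulic gradient i = 0.000541.
Darcy flux q = K · i = 0.7500 × 0.0005410 = 0.0004058 m/day.
Seepage velocity v = q / n_e = 0.0004058 / 0.21 = 0.001932 m/day.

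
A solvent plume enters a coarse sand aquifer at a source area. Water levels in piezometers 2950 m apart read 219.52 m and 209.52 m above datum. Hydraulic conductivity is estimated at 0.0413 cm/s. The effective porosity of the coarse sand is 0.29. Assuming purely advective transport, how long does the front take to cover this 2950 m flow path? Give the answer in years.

19.4

Convert K: 0.0413 cm/s × 864 = 35.68 m/day.
Hydraulic gradient i = (219.52 − 209.52) / 2950 = 10 / 2950 = 0.003390.
Darcy flux q = K · i = 35.68 × 0.003390 = 0.1210 m/day.
Seepage velocity v = q / n_e = 0.1210 / 0.29 = 0.4171 m/day.
Travel time t = L / v = 2950 / 0.4171 = 7073 days = 19.36 years.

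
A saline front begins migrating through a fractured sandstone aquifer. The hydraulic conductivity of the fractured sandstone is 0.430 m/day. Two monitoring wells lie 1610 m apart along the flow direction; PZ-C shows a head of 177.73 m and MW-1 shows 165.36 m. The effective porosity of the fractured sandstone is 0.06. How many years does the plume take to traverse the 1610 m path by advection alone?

Hydraulic gradient i = (177.73 − 165.36) / 1610 = 12.37 / 1610 = 0.007683.
Darcy flux q = K · i = 0.4300 × 0.007683 = 0.003304 m/day.
Seepage velocity v = q / n_e = 0.003304 / 0.06 = 0.05506 m/day.
Travel time t = L / v = 1610 / 0.05506 = 29239 days = 80.05 years.

80.1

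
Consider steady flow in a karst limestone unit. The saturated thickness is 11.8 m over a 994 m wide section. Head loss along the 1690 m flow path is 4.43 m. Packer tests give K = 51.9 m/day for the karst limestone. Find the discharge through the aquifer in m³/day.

1600

Cross-sectional area A = 994 × 11.8 = 11729 m².
Hydraulic gradient i = Δh / L = 4.43 / 1690 = 0.002621.
Darcy's law: Q = K · A · i = 51.90 × 11729 × 0.002621 = 1596 m³/day.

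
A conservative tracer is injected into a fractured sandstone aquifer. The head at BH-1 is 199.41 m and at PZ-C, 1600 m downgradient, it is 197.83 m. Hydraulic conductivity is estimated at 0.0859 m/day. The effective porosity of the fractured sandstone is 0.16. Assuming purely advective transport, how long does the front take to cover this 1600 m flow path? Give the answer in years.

8260

Hydraulic gradient i = (199.41 − 197.83) / 1600 = 1.58 / 1600 = 0.0009875.
Darcy flux q = K · i = 0.08590 × 0.0009875 = 8.483e-05 m/day.
Seepage velocity v = q / n_e = 8.483e-05 / 0.16 = 0.0005302 m/day.
Travel time t = L / v = 1600 / 0.0005302 = 3.018e+06 days = 8263 years.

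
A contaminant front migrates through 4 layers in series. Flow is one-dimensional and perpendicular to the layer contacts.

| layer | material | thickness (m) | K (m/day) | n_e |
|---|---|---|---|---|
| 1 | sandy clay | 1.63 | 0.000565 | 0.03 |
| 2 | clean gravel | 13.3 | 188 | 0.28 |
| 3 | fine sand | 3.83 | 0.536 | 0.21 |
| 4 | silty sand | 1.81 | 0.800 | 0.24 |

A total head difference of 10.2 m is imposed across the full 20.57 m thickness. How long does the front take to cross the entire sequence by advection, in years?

3.89

With flow normal to the layers, continuity requires the same specific discharge q through every layer.
Σ(b_i/K_i) = 1.63/0.000565 + 13.3/188 + 3.83/0.536 + 1.81/0.800 = 2894 d.
q = Δh / Σ(b_i/K_i) = 10.2 / 2894 = 0.003524 m/day.
In each layer the seepage velocity is v_i = q/n_i, so the layer transit time is t_i = b_i·n_i / q:
  layer 1 (sandy clay): t_1 = 1.63 × 0.03 / 0.003524 = 13.88 d
  layer 2 (clean gravel): t_2 = 13.3 × 0.28 / 0.003524 = 1057 d
  layer 3 (fine sand): t_3 = 3.83 × 0.21 / 0.003524 = 228.2 d
  layer 4 (silty sand): t_4 = 1.81 × 0.24 / 0.003524 = 123.3 d
Total t = Σ t_i = 1422 days = 3.894 years.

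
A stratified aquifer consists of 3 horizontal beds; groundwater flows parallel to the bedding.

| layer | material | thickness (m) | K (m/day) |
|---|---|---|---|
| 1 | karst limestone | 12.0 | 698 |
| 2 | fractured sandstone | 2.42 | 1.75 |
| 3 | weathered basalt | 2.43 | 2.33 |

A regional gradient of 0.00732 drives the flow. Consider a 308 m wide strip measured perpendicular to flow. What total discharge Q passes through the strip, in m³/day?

18900

Flow is parallel to layering, so each bed carries its own Darcy discharge and the transmissivities add.
Σ(K_i·b_i) = 698×12.0 + 1.75×2.42 + 2.33×2.43 = 8386 m²/day.
Hydraulic gradient i = 0.00732.
Q = Σ(K_i·b_i) · W · i = 8386 × 308 × 0.007320 = 18907 m³/day.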